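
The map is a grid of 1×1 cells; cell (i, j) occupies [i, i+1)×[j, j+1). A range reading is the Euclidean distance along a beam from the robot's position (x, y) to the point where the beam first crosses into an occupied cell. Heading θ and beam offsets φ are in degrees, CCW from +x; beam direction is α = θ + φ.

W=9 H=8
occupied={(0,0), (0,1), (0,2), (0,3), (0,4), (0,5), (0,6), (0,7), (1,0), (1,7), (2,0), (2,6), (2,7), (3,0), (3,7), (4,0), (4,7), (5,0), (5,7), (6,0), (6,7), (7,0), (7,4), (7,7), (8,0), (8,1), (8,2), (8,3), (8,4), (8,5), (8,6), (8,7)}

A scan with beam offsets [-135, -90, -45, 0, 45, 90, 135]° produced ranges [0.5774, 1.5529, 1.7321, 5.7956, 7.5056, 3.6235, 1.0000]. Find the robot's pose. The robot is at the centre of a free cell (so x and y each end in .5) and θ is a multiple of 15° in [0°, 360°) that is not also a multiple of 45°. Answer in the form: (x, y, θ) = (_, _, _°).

Enumerate (i+0.5, j+0.5, θ) over the 40 free cells and 16 admissible headings. For each, cast all 7 beams and compare to the given ranges.
  (6.5, 2.5, 75°): beam 1 = 1.7321 ≠ 0.5774 ✗
  (1.5, 6.5, 150°): beam 1 = 0.5176 ≠ 0.5774 ✗
  (2.5, 2.5, 75°): beam 1 = 1.7321 ≠ 0.5774 ✗
  (1.5, 1.5, 60°): beam 1 = 0.5176 ≠ 0.5774 ✗
  …
  (1.5, 2.5, 345°): r_1=0.5774, r_2=1.5529, r_3=1.7321, r_4=5.7956, r_5=7.5056, r_6=3.6235, r_7=1.0000 — all match ✓
Only this pose fits every beam.

(x, y, θ) = (1.5, 2.5, 345°)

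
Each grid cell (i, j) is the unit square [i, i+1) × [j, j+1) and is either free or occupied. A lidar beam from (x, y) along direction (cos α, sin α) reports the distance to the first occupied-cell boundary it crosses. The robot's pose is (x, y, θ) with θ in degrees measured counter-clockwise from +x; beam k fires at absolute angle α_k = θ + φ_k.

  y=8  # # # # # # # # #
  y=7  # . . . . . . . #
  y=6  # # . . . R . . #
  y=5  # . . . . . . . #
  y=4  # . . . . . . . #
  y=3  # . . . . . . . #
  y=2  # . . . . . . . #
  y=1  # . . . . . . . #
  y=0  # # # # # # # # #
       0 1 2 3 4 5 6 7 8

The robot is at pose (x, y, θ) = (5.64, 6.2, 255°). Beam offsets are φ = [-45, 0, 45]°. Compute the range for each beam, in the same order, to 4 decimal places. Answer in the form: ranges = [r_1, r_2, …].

ranges = [5.3578, 5.3834, 4.7200]

beam 1: φ=-45°, α=210°
  direction (-0.8660, -0.5000); cell (5,6); t to first gridline: x 0.7390, y 0.4000 (then +1.1547 / +2.0000)
    (5,5) via y @ 0.4000
    (4,5) via x @ 0.7390
    (3,5) via x @ 1.8937
    (3,4) via y @ 2.4000
    (2,4) via x @ 3.0484
    (1,4) via x @ 4.2031
    (1,3) via y @ 4.4000
    (0,3) via x @ 5.3578  # hit
  → r_1 = 5.3578
beam 2: φ=0°, α=255°
  direction (-0.2588, -0.9659); cell (5,6); t to first gridline: x 2.4728, y 0.2071 (then +3.8637 / +1.0353)
    (5,5) via y @ 0.2071
    (5,4) via y @ 1.2423
    (5,3) via y @ 2.2776
    (4,3) via x @ 2.4728
    (4,2) via y @ 3.3129
    (4,1) via y @ 4.3482
    (4,0) via y @ 5.3834  # hit
  → r_2 = 5.3834
beam 3: φ=45°, α=300°
  direction (0.5000, -0.8660); cell (5,6); t to first gridline: x 0.7200, y 0.2309 (then +2.0000 / +1.1547)
    (5,5) via y @ 0.2309
    (6,5) via x @ 0.7200
    (6,4) via y @ 1.3856
    (6,3) via y @ 2.5403
    (7,3) via x @ 2.7200
    (7,2) via y @ 3.6950
    (8,2) via x @ 4.7200  # hit
  → r_3 = 4.7200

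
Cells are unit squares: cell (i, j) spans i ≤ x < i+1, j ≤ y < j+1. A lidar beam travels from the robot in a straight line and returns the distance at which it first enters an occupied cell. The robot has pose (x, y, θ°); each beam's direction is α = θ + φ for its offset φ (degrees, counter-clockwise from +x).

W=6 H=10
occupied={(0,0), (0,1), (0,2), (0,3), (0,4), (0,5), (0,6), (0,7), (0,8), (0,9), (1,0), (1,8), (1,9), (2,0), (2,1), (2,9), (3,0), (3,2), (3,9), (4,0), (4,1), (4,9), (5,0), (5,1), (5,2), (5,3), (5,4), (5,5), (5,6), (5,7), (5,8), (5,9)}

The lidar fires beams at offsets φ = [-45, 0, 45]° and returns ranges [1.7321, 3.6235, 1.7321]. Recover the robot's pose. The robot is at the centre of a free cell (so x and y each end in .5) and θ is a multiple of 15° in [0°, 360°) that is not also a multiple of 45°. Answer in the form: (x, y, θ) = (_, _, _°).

(x, y, θ) = (2.5, 4.5, 255°)

The pose lattice has 28·16 = 448 candidates. Test each by forward raycasting.
  (4.5, 3.5, 60°): beam 1 = 0.5176 ≠ 1.7321 ✗
  (2.5, 5.5, 30°): beam 1 = 2.5882 ≠ 1.7321 ✗
  (2.5, 2.5, 345°): beam 1 = 0.5774 ≠ 1.7321 ✗
  (4.5, 2.5, 120°): beam 1 = 1.9319 ≠ 1.7321 ✗
  (1.5, 5.5, 30°): beam 1 = 3.6235 ≠ 1.7321 ✗
  …
  (2.5, 4.5, 255°): r_1=1.7321, r_2=3.6235, r_3=1.7321 — all match ✓
Unique over the lattice → pose = (2.5, 4.5, 255°).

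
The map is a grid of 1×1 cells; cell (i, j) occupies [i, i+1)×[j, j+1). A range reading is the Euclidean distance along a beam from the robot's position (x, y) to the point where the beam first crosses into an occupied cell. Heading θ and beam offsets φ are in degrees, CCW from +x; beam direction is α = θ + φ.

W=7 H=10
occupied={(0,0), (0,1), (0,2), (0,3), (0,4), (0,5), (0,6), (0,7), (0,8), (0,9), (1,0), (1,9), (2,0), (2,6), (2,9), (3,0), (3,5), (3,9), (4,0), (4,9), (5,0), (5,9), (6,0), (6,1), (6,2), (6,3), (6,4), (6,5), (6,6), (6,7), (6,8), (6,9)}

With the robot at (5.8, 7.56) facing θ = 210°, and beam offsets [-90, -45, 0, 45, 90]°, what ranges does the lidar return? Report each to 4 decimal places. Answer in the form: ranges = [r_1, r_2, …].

beam 1: φ=-90°, α=120°
  direction (-0.5000, 0.8660); cell (5,7); t to first gridline: x 1.6000, y 0.5081 (then +2.0000 / +1.1547)
    (5,8) via y @ 0.5081
    (4,8) via x @ 1.6000
    (4,9) via y @ 1.6628  # hit
  → r_1 = 1.6628
beam 2: φ=-45°, α=165°
  direction (-0.9659, 0.2588); cell (5,7); t to first gridline: x 0.8282, y 1.7000 (then +1.0353 / +3.8637)
    (4,7) via x @ 0.8282
    (4,8) via y @ 1.7000
    (3,8) via x @ 1.8635
    (2,8) via x @ 2.8988
    (1,8) via x @ 3.9340
    (0,8) via x @ 4.9693  # hit
  → r_2 = 4.9693
beam 3: φ=0°, α=210°
  direction (-0.8660, -0.5000); cell (5,7); t to first gridline: x 0.9238, y 1.1200 (then +1.1547 / +2.0000)
    (4,7) via x @ 0.9238
    (4,6) via y @ 1.1200
    (3,6) via x @ 2.0785
    (3,5) via y @ 3.1200  # hit
  → r_3 = 3.1200
beam 4: φ=45°, α=255°
  direction (-0.2588, -0.9659); cell (5,7); t to first gridline: x 3.0910, y 0.5798 (then +3.8637 / +1.0353)
    (5,6) via y @ 0.5798
    (5,5) via y @ 1.6150
    (5,4) via y @ 2.6503
    (4,4) via x @ 3.0910
    (4,3) via y @ 3.6856
    (4,2) via y @ 4.7209
    (4,1) via y @ 5.7561
    (4,0) via y @ 6.7914  # hit
  → r_4 = 6.7914
beam 5: φ=90°, α=300°
  direction (0.5000, -0.8660); cell (5,7); t to first gridline: x 0.4000, y 0.6466 (then +2.0000 / +1.1547)
    (6,7) via x @ 0.4000  # hit
  → r_5 = 0.4000

ranges = [1.6628, 4.9693, 3.1200, 6.7914, 0.4000]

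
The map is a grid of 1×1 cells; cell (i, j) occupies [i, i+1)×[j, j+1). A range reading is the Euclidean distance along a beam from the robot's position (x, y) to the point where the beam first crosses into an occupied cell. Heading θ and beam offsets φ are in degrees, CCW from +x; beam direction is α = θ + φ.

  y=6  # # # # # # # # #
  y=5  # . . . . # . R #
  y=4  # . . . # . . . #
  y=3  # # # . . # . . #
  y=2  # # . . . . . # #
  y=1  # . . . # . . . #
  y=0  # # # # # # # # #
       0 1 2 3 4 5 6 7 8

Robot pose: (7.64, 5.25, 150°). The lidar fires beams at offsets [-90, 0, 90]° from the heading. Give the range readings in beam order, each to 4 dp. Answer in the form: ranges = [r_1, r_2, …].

beam 1: φ=-90°, α=60°
  direction (0.5000, 0.8660); cell (7,5); t to first gridline: x 0.7200, y 0.8660 (then +2.0000 / +1.1547)
    (8,5) via x @ 0.7200  # hit
  → r_1 = 0.7200
beam 2: φ=0°, α=150°
  direction (-0.8660, 0.5000); cell (7,5); t to first gridline: x 0.7390, y 1.5000 (then +1.1547 / +2.0000)
    (6,5) via x @ 0.7390
    (6,6) via y @ 1.5000  # hit
  → r_2 = 1.5000
beam 3: φ=90°, α=240°
  direction (-0.5000, -0.8660); cell (7,5); t to first gridline: x 1.2800, y 0.2887 (then +2.0000 / +1.1547)
    (7,4) via y @ 0.2887
    (6,4) via x @ 1.2800
    (6,3) via y @ 1.4434
    (6,2) via y @ 2.5981
    (5,2) via x @ 3.2800
    (5,1) via y @ 3.7528
    (5,0) via y @ 4.9075  # hit
  → r_3 = 4.9075

ranges = [0.7200, 1.5000, 4.9075]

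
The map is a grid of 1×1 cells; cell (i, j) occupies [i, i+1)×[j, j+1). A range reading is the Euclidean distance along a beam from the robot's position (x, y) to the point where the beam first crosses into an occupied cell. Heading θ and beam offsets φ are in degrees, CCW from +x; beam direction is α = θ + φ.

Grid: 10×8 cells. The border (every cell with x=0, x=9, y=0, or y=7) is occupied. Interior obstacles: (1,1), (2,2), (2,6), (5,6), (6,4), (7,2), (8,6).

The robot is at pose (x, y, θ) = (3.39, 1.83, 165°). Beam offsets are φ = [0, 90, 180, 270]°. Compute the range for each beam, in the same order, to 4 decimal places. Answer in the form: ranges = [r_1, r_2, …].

ranges = [0.6568, 0.8593, 3.2069, 5.3524]

beam 1: φ=0°, α=165°
  cosα=-0.9659 sinα=0.2588 | (3,1) | tMaxX 0.4038 tMaxY 0.6568 | tΔX 1.0353 tΔY 3.8637
    t=0.4038 [x] (2,1)
    t=0.6568 [y] (2,2) — stop
  → r_1 = 0.6568
beam 2: φ=90°, α=255°
  cosα=-0.2588 sinα=-0.9659 | (3,1) | tMaxX 1.5068 tMaxY 0.8593 | tΔX 3.8637 tΔY 1.0353
    t=0.8593 [y] (3,0) — stop
  → r_2 = 0.8593
beam 3: φ=180°, α=345°
  cosα=0.9659 sinα=-0.2588 | (3,1) | tMaxX 0.6315 tMaxY 3.2069 | tΔX 1.0353 tΔY 3.8637
    t=0.6315 [x] (4,1)
    t=1.6668 [x] (5,1)
    t=2.7021 [x] (6,1)
    t=3.2069 [y] (6,0) — stop
  → r_3 = 3.2069
beam 4: φ=270°, α=75°
  cosα=0.2588 sinα=0.9659 | (3,1) | tMaxX 2.3569 tMaxY 0.1760 | tΔX 3.8637 tΔY 1.0353
    t=0.1760 [y] (3,2)
    t=1.2113 [y] (3,3)
    t=2.2465 [y] (3,4)
    t=2.3569 [x] (4,4)
    t=3.2818 [y] (4,5)
    t=4.3171 [y] (4,6)
    t=5.3524 [y] (4,7) — stop
  → r_4 = 5.3524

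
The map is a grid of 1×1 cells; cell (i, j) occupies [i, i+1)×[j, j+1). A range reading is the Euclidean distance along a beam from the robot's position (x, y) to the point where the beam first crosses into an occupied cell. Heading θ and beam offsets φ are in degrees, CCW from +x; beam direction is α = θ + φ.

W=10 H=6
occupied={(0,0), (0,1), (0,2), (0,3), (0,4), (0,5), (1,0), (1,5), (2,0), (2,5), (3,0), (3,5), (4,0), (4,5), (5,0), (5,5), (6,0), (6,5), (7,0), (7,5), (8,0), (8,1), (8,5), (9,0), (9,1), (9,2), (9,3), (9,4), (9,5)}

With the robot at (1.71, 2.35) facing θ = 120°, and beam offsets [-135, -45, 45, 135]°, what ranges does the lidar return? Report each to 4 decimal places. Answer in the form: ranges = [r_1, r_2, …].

beam 1: φ=-135°, α=345°
  dir = (cos 345°, sin 345°) = (0.9659, -0.2588); from cell (1,2)
  next x-line at t=0.3002, next y-line at t=1.3523; Δt_x=1.0353, Δt_y=3.8637
    x: enter (2,2) at t=0.3002
    x: enter (3,2) at t=1.3355
    y: enter (3,1) at t=1.3523
    x: enter (4,1) at t=2.3708
    x: enter (5,1) at t=3.4061
    x: enter (6,1) at t=4.4413
    y: enter (6,0) at t=5.2160 ← occupied
  → r_1 = 5.2160
beam 2: φ=-45°, α=75°
  dir = (cos 75°, sin 75°) = (0.2588, 0.9659); from cell (1,2)
  next x-line at t=1.1205, next y-line at t=0.6729; Δt_x=3.8637, Δt_y=1.0353
    y: enter (1,3) at t=0.6729
    x: enter (2,3) at t=1.1205
    y: enter (2,4) at t=1.7082
    y: enter (2,5) at t=2.7435 ← occupied
  → r_2 = 2.7435
beam 3: φ=45°, α=165°
  dir = (cos 165°, sin 165°) = (-0.9659, 0.2588); from cell (1,2)
  next x-line at t=0.7350, next y-line at t=2.5114; Δt_x=1.0353, Δt_y=3.8637
    x: enter (0,2) at t=0.7350 ← occupied
  → r_3 = 0.7350
beam 4: φ=135°, α=255°
  dir = (cos 255°, sin 255°) = (-0.2588, -0.9659); from cell (1,2)
  next x-line at t=2.7432, next y-line at t=0.3623; Δt_x=3.8637, Δt_y=1.0353
    y: enter (1,1) at t=0.3623
    y: enter (1,0) at t=1.3976 ← occupied
  → r_4 = 1.3976

ranges = [5.2160, 2.7435, 0.7350, 1.3976]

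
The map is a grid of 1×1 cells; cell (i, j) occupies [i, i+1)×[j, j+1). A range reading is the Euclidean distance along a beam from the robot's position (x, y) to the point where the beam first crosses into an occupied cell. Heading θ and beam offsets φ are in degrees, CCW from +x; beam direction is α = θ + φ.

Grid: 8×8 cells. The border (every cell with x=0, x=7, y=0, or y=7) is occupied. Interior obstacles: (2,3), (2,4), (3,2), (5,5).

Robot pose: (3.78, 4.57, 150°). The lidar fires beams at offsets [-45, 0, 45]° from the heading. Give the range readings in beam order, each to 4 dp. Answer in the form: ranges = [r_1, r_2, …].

ranges = [2.5157, 3.2101, 0.8075]

beam 1: φ=-45°, α=105°
  cosα=-0.2588 sinα=0.9659 | (3,4) | tMaxX 3.0137 tMaxY 0.4452 | tΔX 3.8637 tΔY 1.0353
    t=0.4452 [y] (3,5)
    t=1.4804 [y] (3,6)
    t=2.5157 [y] (3,7) — stop
  → r_1 = 2.5157
beam 2: φ=0°, α=150°
  cosα=-0.8660 sinα=0.5000 | (3,4) | tMaxX 0.9007 tMaxY 0.8600 | tΔX 1.1547 tΔY 2.0000
    t=0.8600 [y] (3,5)
    t=0.9007 [x] (2,5)
    t=2.0554 [x] (1,5)
    t=2.8600 [y] (1,6)
    t=3.2101 [x] (0,6) — stop
  → r_2 = 3.2101
beam 3: φ=45°, α=195°
  cosα=-0.9659 sinα=-0.2588 | (3,4) | tMaxX 0.8075 tMaxY 2.2023 | tΔX 1.0353 tΔY 3.8637
    t=0.8075 [x] (2,4) — stop
  → r_3 = 0.8075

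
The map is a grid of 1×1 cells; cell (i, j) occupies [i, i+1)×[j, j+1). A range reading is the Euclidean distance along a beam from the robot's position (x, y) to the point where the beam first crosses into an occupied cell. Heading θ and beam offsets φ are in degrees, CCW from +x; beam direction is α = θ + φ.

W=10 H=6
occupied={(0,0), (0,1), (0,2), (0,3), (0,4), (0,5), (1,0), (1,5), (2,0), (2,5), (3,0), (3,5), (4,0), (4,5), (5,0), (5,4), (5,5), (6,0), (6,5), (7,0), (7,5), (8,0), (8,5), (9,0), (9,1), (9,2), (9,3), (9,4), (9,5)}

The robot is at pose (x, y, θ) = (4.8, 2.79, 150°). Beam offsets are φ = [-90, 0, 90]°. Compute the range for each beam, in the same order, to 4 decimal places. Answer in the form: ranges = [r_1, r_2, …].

beam 1: φ=-90°, α=60°
  cosα=0.5000 sinα=0.8660 | (4,2) | tMaxX 0.4000 tMaxY 0.2425 | tΔX 2.0000 tΔY 1.1547
    t=0.2425 [y] (4,3)
    t=0.4000 [x] (5,3)
    t=1.3972 [y] (5,4) — stop
  → r_1 = 1.3972
beam 2: φ=0°, α=150°
  cosα=-0.8660 sinα=0.5000 | (4,2) | tMaxX 0.9238 tMaxY 0.4200 | tΔX 1.1547 tΔY 2.0000
    t=0.4200 [y] (4,3)
    t=0.9238 [x] (3,3)
    t=2.0785 [x] (2,3)
    t=2.4200 [y] (2,4)
    t=3.2332 [x] (1,4)
    t=4.3879 [x] (0,4) — stop
  → r_2 = 4.3879
beam 3: φ=90°, α=240°
  cosα=-0.5000 sinα=-0.8660 | (4,2) | tMaxX 1.6000 tMaxY 0.9122 | tΔX 2.0000 tΔY 1.1547
    t=0.9122 [y] (4,1)
    t=1.6000 [x] (3,1)
    t=2.0669 [y] (3,0) — stop
  → r_3 = 2.0669

ranges = [1.3972, 4.3879, 2.0669]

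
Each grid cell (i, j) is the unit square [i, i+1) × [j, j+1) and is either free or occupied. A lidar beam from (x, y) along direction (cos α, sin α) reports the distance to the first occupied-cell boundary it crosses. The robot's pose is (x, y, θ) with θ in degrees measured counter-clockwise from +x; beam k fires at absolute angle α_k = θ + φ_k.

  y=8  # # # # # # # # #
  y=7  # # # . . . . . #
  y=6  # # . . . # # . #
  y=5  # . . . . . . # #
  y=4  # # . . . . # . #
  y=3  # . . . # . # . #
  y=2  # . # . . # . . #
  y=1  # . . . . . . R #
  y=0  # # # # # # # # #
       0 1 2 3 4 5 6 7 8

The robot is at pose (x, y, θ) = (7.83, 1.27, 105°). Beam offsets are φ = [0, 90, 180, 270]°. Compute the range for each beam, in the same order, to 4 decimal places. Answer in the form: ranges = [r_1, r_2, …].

beam 1: φ=0°, α=105°
  cosα=-0.2588 sinα=0.9659 | (7,1) | tMaxX 3.2069 tMaxY 0.7558 | tΔX 3.8637 tΔY 1.0353
    t=0.7558 [y] (7,2)
    t=1.7910 [y] (7,3)
    t=2.8263 [y] (7,4)
    t=3.2069 [x] (6,4) — stop
  → r_1 = 3.2069
beam 2: φ=90°, α=195°
  cosα=-0.9659 sinα=-0.2588 | (7,1) | tMaxX 0.8593 tMaxY 1.0432 | tΔX 1.0353 tΔY 3.8637
    t=0.8593 [x] (6,1)
    t=1.0432 [y] (6,0) — stop
  → r_2 = 1.0432
beam 3: φ=180°, α=285°
  cosα=0.2588 sinα=-0.9659 | (7,1) | tMaxX 0.6568 tMaxY 0.2795 | tΔX 3.8637 tΔY 1.0353
    t=0.2795 [y] (7,0) — stop
  → r_3 = 0.2795
beam 4: φ=270°, α=15°
  cosα=0.9659 sinα=0.2588 | (7,1) | tMaxX 0.1760 tMaxY 2.8205 | tΔX 1.0353 tΔY 3.8637
    t=0.1760 [x] (8,1) — stop
  → r_4 = 0.1760

ranges = [3.2069, 1.0432, 0.2795, 0.1760]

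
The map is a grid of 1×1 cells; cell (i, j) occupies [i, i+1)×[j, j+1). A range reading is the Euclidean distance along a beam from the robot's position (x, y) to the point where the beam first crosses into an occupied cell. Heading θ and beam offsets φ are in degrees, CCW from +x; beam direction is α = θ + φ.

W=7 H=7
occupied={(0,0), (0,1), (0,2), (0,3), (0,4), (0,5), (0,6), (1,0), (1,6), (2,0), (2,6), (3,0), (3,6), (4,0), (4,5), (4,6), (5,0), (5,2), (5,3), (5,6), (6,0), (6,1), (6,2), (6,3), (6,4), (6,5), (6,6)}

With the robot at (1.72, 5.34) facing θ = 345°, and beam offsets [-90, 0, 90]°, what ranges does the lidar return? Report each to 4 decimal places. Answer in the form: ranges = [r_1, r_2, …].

ranges = [2.7819, 4.4310, 0.6833]

beam 1: φ=-90°, α=255°
  dir = (cos 255°, sin 255°) = (-0.2588, -0.9659); from cell (1,5)
  next x-line at t=2.7819, next y-line at t=0.3520; Δt_x=3.8637, Δt_y=1.0353
    y: enter (1,4) at t=0.3520
    y: enter (1,3) at t=1.3873
    y: enter (1,2) at t=2.4225
    x: enter (0,2) at t=2.7819 ← occupied
  → r_1 = 2.7819
beam 2: φ=0°, α=345°
  dir = (cos 345°, sin 345°) = (0.9659, -0.2588); from cell (1,5)
  next x-line at t=0.2899, next y-line at t=1.3137; Δt_x=1.0353, Δt_y=3.8637
    x: enter (2,5) at t=0.2899
    y: enter (2,4) at t=1.3137
    x: enter (3,4) at t=1.3252
    x: enter (4,4) at t=2.3604
    x: enter (5,4) at t=3.3957
    x: enter (6,4) at t=4.4310 ← occupied
  → r_2 = 4.4310
beam 3: φ=90°, α=75°
  dir = (cos 75°, sin 75°) = (0.2588, 0.9659); from cell (1,5)
  next x-line at t=1.0818, next y-line at t=0.6833; Δt_x=3.8637, Δt_y=1.0353
    y: enter (1,6) at t=0.6833 ← occupied
  → r_3 = 0.6833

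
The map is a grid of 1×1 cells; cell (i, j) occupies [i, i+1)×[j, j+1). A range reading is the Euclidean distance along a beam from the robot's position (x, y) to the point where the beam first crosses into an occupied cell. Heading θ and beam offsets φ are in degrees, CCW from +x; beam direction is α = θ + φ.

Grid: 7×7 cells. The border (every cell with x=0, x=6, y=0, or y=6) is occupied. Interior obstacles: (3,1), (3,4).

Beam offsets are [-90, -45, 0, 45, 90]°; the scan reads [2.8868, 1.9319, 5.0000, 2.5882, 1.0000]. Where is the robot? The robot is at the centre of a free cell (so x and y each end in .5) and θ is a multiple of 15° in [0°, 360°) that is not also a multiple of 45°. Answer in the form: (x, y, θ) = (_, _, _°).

(x, y, θ) = (5.5, 3.5, 210°)

The pose lattice has 23·16 = 368 candidates. Test each by forward raycasting.
  (4.5, 2.5, 330°): beam 1 = 1.0000 ≠ 2.8868 ✗
  (5.5, 4.5, 30°): beam 1 = 1.0000 ≠ 2.8868 ✗
  (1.5, 4.5, 105°): beam 1 = 1.5529 ≠ 2.8868 ✗
  …
  (5.5, 3.5, 210°): r_1=2.8868, r_2=1.9319, r_3=5.0000, r_4=2.5882, r_5=1.0000 — all match ✓
No second candidate reproduces the full scan.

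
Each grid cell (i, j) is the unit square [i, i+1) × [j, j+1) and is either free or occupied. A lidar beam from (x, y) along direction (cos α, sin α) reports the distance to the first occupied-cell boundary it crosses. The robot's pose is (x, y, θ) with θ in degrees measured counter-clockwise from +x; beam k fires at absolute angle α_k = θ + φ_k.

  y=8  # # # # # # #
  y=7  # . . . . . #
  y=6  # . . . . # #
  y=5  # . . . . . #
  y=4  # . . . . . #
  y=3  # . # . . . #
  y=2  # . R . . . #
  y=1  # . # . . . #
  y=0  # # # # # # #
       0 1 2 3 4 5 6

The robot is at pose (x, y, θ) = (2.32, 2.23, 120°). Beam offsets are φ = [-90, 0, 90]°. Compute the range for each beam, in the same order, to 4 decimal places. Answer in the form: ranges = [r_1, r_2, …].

ranges = [4.2493, 2.6400, 1.5242]

beam 1: φ=-90°, α=30°
  dir = (cos 30°, sin 30°) = (0.8660, 0.5000); from cell (2,2)
  next x-line at t=0.7852, next y-line at t=1.5400; Δt_x=1.1547, Δt_y=2.0000
    x: enter (3,2) at t=0.7852
    y: enter (3,3) at t=1.5400
    x: enter (4,3) at t=1.9399
    x: enter (5,3) at t=3.0946
    y: enter (5,4) at t=3.5400
    x: enter (6,4) at t=4.2493 ← occupied
  → r_1 = 4.2493
beam 2: φ=0°, α=120°
  dir = (cos 120°, sin 120°) = (-0.5000, 0.8660); from cell (2,2)
  next x-line at t=0.6400, next y-line at t=0.8891; Δt_x=2.0000, Δt_y=1.1547
    x: enter (1,2) at t=0.6400
    y: enter (1,3) at t=0.8891
    y: enter (1,4) at t=2.0438
    x: enter (0,4) at t=2.6400 ← occupied
  → r_2 = 2.6400
beam 3: φ=90°, α=210°
  dir = (cos 210°, sin 210°) = (-0.8660, -0.5000); from cell (2,2)
  next x-line at t=0.3695, next y-line at t=0.4600; Δt_x=1.1547, Δt_y=2.0000
    x: enter (1,2) at t=0.3695
    y: enter (1,1) at t=0.4600
    x: enter (0,1) at t=1.5242 ← occupied
  → r_3 = 1.5242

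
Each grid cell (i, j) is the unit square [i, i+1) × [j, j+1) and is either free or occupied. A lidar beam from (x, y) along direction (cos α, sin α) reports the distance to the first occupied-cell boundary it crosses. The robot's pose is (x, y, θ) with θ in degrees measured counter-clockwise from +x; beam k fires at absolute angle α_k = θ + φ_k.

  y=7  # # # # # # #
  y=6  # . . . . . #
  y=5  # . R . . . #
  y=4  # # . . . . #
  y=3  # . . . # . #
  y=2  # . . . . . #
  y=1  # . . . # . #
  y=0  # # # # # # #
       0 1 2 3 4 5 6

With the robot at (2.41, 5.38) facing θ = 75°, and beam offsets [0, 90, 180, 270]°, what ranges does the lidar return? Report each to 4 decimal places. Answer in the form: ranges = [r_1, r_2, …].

beam 1: φ=0°, α=75°
  direction (0.2588, 0.9659); cell (2,5); t to first gridline: x 2.2796, y 0.6419 (then +3.8637 / +1.0353)
    (2,6) via y @ 0.6419
    (2,7) via y @ 1.6771  # hit
  → r_1 = 1.6771
beam 2: φ=90°, α=165°
  direction (-0.9659, 0.2588); cell (2,5); t to first gridline: x 0.4245, y 2.3955 (then +1.0353 / +3.8637)
    (1,5) via x @ 0.4245
    (0,5) via x @ 1.4597  # hit
  → r_2 = 1.4597
beam 3: φ=180°, α=255°
  direction (-0.2588, -0.9659); cell (2,5); t to first gridline: x 1.5841, y 0.3934 (then +3.8637 / +1.0353)
    (2,4) via y @ 0.3934
    (2,3) via y @ 1.4287
    (1,3) via x @ 1.5841
    (1,2) via y @ 2.4640
    (1,1) via y @ 3.4992
    (1,0) via y @ 4.5345  # hit
  → r_3 = 4.5345
beam 4: φ=270°, α=345°
  direction (0.9659, -0.2588); cell (2,5); t to first gridline: x 0.6108, y 1.4682 (then +1.0353 / +3.8637)
    (3,5) via x @ 0.6108
    (3,4) via y @ 1.4682
    (4,4) via x @ 1.6461
    (5,4) via x @ 2.6814
    (6,4) via x @ 3.7166  # hit
  → r_4 = 3.7166

ranges = [1.6771, 1.4597, 4.5345, 3.7166]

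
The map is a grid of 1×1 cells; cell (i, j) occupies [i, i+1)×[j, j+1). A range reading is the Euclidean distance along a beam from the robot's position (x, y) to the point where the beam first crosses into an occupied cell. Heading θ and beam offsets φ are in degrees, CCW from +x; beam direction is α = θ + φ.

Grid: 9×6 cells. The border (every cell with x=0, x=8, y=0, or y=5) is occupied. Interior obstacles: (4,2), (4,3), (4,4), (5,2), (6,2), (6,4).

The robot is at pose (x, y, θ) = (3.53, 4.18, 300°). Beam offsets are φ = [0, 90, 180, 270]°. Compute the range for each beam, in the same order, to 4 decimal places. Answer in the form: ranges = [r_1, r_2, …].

beam 1: φ=0°, α=300°
  dir = (cos 300°, sin 300°) = (0.5000, -0.8660); from cell (3,4)
  next x-line at t=0.9400, next y-line at t=0.2078; Δt_x=2.0000, Δt_y=1.1547
    y: enter (3,3) at t=0.2078
    x: enter (4,3) at t=0.9400 ← occupied
  → r_1 = 0.9400
beam 2: φ=90°, α=30°
  dir = (cos 30°, sin 30°) = (0.8660, 0.5000); from cell (3,4)
  next x-line at t=0.5427, next y-line at t=1.6400; Δt_x=1.1547, Δt_y=2.0000
    x: enter (4,4) at t=0.5427 ← occupied
  → r_2 = 0.5427
beam 3: φ=180°, α=120°
  dir = (cos 120°, sin 120°) = (-0.5000, 0.8660); from cell (3,4)
  next x-line at t=1.0600, next y-line at t=0.9469; Δt_x=2.0000, Δt_y=1.1547
    y: enter (3,5) at t=0.9469 ← occupied
  → r_3 = 0.9469
beam 4: φ=270°, α=210°
  dir = (cos 210°, sin 210°) = (-0.8660, -0.5000); from cell (3,4)
  next x-line at t=0.6120, next y-line at t=0.3600; Δt_x=1.1547, Δt_y=2.0000
    y: enter (3,3) at t=0.3600
    x: enter (2,3) at t=0.6120
    x: enter (1,3) at t=1.7667
    y: enter (1,2) at t=2.3600
    x: enter (0,2) at t=2.9214 ← occupied
  → r_4 = 2.9214

ranges = [0.9400, 0.5427, 0.9469, 2.9214]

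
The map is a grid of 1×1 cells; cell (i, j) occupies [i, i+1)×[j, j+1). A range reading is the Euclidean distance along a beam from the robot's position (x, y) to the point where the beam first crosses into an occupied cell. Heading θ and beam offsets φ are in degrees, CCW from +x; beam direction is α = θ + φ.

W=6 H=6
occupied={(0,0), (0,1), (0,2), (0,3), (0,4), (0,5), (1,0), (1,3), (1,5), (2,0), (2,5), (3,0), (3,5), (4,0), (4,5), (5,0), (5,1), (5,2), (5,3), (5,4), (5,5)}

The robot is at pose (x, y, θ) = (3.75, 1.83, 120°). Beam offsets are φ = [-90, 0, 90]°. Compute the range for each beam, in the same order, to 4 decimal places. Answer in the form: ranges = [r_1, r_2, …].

ranges = [1.4434, 3.6604, 1.6600]

beam 1: φ=-90°, α=30°
  dir = (cos 30°, sin 30°) = (0.8660, 0.5000); from cell (3,1)
  next x-line at t=0.2887, next y-line at t=0.3400; Δt_x=1.1547, Δt_y=2.0000
    x: enter (4,1) at t=0.2887
    y: enter (4,2) at t=0.3400
    x: enter (5,2) at t=1.4434 ← occupied
  → r_1 = 1.4434
beam 2: φ=0°, α=120°
  dir = (cos 120°, sin 120°) = (-0.5000, 0.8660); from cell (3,1)
  next x-line at t=1.5000, next y-line at t=0.1963; Δt_x=2.0000, Δt_y=1.1547
    y: enter (3,2) at t=0.1963
    y: enter (3,3) at t=1.3510
    x: enter (2,3) at t=1.5000
    y: enter (2,4) at t=2.5057
    x: enter (1,4) at t=3.5000
    y: enter (1,5) at t=3.6604 ← occupied
  → r_2 = 3.6604
beam 3: φ=90°, α=210°
  dir = (cos 210°, sin 210°) = (-0.8660, -0.5000); from cell (3,1)
  next x-line at t=0.8660, next y-line at t=1.6600; Δt_x=1.1547, Δt_y=2.0000
    x: enter (2,1) at t=0.8660
    y: enter (2,0) at t=1.6600 ← occupied
  → r_3 = 1.6600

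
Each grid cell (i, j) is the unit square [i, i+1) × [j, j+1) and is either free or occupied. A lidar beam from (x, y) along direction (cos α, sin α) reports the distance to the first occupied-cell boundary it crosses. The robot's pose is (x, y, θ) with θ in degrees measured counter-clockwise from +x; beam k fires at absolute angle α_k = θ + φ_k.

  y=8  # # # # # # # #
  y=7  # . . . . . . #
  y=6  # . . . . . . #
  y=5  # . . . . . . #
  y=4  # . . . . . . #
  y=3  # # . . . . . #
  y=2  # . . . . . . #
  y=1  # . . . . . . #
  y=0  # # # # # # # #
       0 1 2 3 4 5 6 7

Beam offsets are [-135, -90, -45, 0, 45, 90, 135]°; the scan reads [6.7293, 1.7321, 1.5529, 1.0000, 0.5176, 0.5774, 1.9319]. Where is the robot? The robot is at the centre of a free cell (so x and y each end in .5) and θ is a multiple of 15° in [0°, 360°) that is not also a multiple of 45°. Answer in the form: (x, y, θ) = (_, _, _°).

Candidates: 41 free-cell centres × 16 headings = 656 poses. Raycast each; keep the one whose scan matches to 4 dp.
  (2.5, 6.5, 30°): beam 1 = 2.5882 ≠ 6.7293 ✗
  (2.5, 7.5, 15°): beam 1 = 3.0000 ≠ 6.7293 ✗
  (4.5, 2.5, 255°): beam 1 = 6.3509 ≠ 6.7293 ✗
  (4.5, 1.5, 75°): beam 1 = 0.5774 ≠ 6.7293 ✗
  …
  (2.5, 1.5, 210°): r_1=6.7293, r_2=1.7321, r_3=1.5529, r_4=1.0000, r_5=0.5176, r_6=0.5774, r_7=1.9319 — all match ✓
Unique over the lattice → pose = (2.5, 1.5, 210°).

(x, y, θ) = (2.5, 1.5, 210°)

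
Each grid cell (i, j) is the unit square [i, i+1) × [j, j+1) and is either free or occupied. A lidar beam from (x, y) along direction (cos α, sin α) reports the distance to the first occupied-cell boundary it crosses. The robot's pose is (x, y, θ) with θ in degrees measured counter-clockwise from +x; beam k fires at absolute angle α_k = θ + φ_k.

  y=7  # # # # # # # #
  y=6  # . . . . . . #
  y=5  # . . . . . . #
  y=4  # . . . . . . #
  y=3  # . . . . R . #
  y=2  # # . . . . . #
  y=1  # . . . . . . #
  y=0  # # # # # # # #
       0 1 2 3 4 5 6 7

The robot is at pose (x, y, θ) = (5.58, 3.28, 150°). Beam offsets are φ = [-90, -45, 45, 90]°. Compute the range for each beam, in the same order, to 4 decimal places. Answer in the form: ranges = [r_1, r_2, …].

ranges = [2.8400, 3.8512, 3.7063, 2.6327]

beam 1: φ=-90°, α=60°
  cosα=0.5000 sinα=0.8660 | (5,3) | tMaxX 0.8400 tMaxY 0.8314 | tΔX 2.0000 tΔY 1.1547
    t=0.8314 [y] (5,4)
    t=0.8400 [x] (6,4)
    t=1.9861 [y] (6,5)
    t=2.8400 [x] (7,5) — stop
  → r_1 = 2.8400
beam 2: φ=-45°, α=105°
  cosα=-0.2588 sinα=0.9659 | (5,3) | tMaxX 2.2409 tMaxY 0.7454 | tΔX 3.8637 tΔY 1.0353
    t=0.7454 [y] (5,4)
    t=1.7807 [y] (5,5)
    t=2.2409 [x] (4,5)
    t=2.8160 [y] (4,6)
    t=3.8512 [y] (4,7) — stop
  → r_2 = 3.8512
beam 3: φ=45°, α=195°
  cosα=-0.9659 sinα=-0.2588 | (5,3) | tMaxX 0.6005 tMaxY 1.0818 | tΔX 1.0353 tΔY 3.8637
    t=0.6005 [x] (4,3)
    t=1.0818 [y] (4,2)
    t=1.6357 [x] (3,2)
    t=2.6710 [x] (2,2)
    t=3.7063 [x] (1,2) — stop
  → r_3 = 3.7063
beam 4: φ=90°, α=240°
  cosα=-0.5000 sinα=-0.8660 | (5,3) | tMaxX 1.1600 tMaxY 0.3233 | tΔX 2.0000 tΔY 1.1547
    t=0.3233 [y] (5,2)
    t=1.1600 [x] (4,2)
    t=1.4780 [y] (4,1)
    t=2.6327 [y] (4,0) — stop
  → r_4 = 2.6327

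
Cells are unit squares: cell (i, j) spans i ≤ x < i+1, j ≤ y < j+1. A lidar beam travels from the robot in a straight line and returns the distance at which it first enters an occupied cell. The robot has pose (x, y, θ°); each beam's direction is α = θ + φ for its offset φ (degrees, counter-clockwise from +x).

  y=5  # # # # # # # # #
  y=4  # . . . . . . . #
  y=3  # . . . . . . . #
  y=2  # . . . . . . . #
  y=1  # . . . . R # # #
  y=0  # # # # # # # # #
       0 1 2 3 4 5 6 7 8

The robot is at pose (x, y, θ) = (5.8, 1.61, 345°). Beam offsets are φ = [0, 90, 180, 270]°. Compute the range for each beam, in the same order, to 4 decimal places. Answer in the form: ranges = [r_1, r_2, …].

ranges = [0.2071, 3.5096, 4.9693, 0.6315]

beam 1: φ=0°, α=345°
  d=(0.9659,-0.2588)  start (5,1)  tX=0.2071 tY=2.3569  stride 1/|dx|=1.0353 1/|dy|=3.8637
    cross x-line → (6,1), t=0.2071 (wall)
  → r_1 = 0.2071
beam 2: φ=90°, α=75°
  d=(0.2588,0.9659)  start (5,1)  tX=0.7727 tY=0.4038  stride 1/|dx|=3.8637 1/|dy|=1.0353
    cross y-line → (5,2), t=0.4038
    cross x-line → (6,2), t=0.7727
    cross y-line → (6,3), t=1.4390
    cross y-line → (6,4), t=2.4743
    cross y-line → (6,5), t=3.5096 (wall)
  → r_2 = 3.5096
beam 3: φ=180°, α=165°
  d=(-0.9659,0.2588)  start (5,1)  tX=0.8282 tY=1.5068  stride 1/|dx|=1.0353 1/|dy|=3.8637
    cross x-line → (4,1), t=0.8282
    cross y-line → (4,2), t=1.5068
    cross x-line → (3,2), t=1.8635
    cross x-line → (2,2), t=2.8988
    cross x-line → (1,2), t=3.9340
    cross x-line → (0,2), t=4.9693 (wall)
  → r_3 = 4.9693
beam 4: φ=270°, α=255°
  d=(-0.2588,-0.9659)  start (5,1)  tX=3.0910 tY=0.6315  stride 1/|dx|=3.8637 1/|dy|=1.0353
    cross y-line → (5,0), t=0.6315 (wall)
  → r_4 = 0.6315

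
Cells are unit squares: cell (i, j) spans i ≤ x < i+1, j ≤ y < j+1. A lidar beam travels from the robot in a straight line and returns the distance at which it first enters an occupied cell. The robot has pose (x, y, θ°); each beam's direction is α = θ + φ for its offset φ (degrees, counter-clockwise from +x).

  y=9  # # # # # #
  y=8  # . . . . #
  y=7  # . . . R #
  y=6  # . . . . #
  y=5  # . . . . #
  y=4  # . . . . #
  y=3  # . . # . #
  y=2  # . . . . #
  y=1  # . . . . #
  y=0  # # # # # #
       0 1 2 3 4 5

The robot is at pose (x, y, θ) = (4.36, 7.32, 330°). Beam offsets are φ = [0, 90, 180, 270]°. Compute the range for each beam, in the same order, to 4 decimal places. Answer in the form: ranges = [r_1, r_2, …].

ranges = [0.7390, 1.2800, 3.3600, 6.7200]

beam 1: φ=0°, α=330°
  dir = (cos 330°, sin 330°) = (0.8660, -0.5000); from cell (4,7)
  next x-line at t=0.7390, next y-line at t=0.6400; Δt_x=1.1547, Δt_y=2.0000
    y: enter (4,6) at t=0.6400
    x: enter (5,6) at t=0.7390 ← occupied
  → r_1 = 0.7390
beam 2: φ=90°, α=60°
  dir = (cos 60°, sin 60°) = (0.5000, 0.8660); from cell (4,7)
  next x-line at t=1.2800, next y-line at t=0.7852; Δt_x=2.0000, Δt_y=1.1547
    y: enter (4,8) at t=0.7852
    x: enter (5,8) at t=1.2800 ← occupied
  → r_2 = 1.2800
beam 3: φ=180°, α=150°
  dir = (cos 150°, sin 150°) = (-0.8660, 0.5000); from cell (4,7)
  next x-line at t=0.4157, next y-line at t=1.3600; Δt_x=1.1547, Δt_y=2.0000
    x: enter (3,7) at t=0.4157
    y: enter (3,8) at t=1.3600
    x: enter (2,8) at t=1.5704
    x: enter (1,8) at t=2.7251
    y: enter (1,9) at t=3.3600 ← occupied
  → r_3 = 3.3600
beam 4: φ=270°, α=240°
  dir = (cos 240°, sin 240°) = (-0.5000, -0.8660); from cell (4,7)
  next x-line at t=0.7200, next y-line at t=0.3695; Δt_x=2.0000, Δt_y=1.1547
    y: enter (4,6) at t=0.3695
    x: enter (3,6) at t=0.7200
    y: enter (3,5) at t=1.5242
    y: enter (3,4) at t=2.6789
    x: enter (2,4) at t=2.7200
    y: enter (2,3) at t=3.8336
    x: enter (1,3) at t=4.7200
    y: enter (1,2) at t=4.9883
    y: enter (1,1) at t=6.1430
    x: enter (0,1) at t=6.7200 ← occupied
  → r_4 = 6.7200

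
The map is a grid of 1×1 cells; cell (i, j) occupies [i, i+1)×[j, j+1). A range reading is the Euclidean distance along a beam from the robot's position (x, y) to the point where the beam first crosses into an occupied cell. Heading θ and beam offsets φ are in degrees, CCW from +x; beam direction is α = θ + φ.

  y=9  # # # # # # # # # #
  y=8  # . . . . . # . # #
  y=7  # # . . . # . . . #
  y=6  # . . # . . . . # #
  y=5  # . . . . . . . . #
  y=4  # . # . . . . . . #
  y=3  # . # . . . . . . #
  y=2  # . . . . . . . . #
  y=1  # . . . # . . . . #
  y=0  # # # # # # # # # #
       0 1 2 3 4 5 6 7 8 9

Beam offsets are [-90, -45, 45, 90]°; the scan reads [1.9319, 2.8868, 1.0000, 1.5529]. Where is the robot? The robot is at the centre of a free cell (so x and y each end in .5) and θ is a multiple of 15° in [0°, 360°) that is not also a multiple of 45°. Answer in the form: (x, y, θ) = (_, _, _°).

Candidates: 55 free-cell centres × 16 headings = 880 poses. Raycast each; keep the one whose scan matches to 4 dp.
  (2.5, 1.5, 30°): beam 1 = 0.5774 ≠ 1.9319 ✗
  (8.5, 7.5, 330°): beam 1 = 0.5774 ≠ 1.9319 ✗
  (1.5, 8.5, 60°): beam 1 = 8.6603 ≠ 1.9319 ✗
  (1.5, 4.5, 105°): beam 1 = 0.5176 ≠ 1.9319 ✗
  …
  (4.5, 8.5, 255°): r_1=1.9319, r_2=2.8868, r_3=1.0000, r_4=1.5529 — all match ✓
Only this pose fits every beam.

(x, y, θ) = (4.5, 8.5, 255°)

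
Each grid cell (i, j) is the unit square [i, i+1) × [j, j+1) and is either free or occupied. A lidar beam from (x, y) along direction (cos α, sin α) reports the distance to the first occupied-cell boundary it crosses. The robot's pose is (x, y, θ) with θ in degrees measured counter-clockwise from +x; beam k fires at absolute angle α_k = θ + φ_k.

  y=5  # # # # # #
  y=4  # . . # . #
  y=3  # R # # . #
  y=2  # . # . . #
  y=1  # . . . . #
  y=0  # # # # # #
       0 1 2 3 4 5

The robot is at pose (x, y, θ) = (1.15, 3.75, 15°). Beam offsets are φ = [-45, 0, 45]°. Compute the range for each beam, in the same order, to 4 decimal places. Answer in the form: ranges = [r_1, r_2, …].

ranges = [0.9815, 0.8800, 1.4434]

beam 1: φ=-45°, α=330°
  dir = (cos 330°, sin 330°) = (0.8660, -0.5000); from cell (1,3)
  next x-line at t=0.9815, next y-line at t=1.5000; Δt_x=1.1547, Δt_y=2.0000
    x: enter (2,3) at t=0.9815 ← occupied
  → r_1 = 0.9815
beam 2: φ=0°, α=15°
  dir = (cos 15°, sin 15°) = (0.9659, 0.2588); from cell (1,3)
  next x-line at t=0.8800, next y-line at t=0.9659; Δt_x=1.0353, Δt_y=3.8637
    x: enter (2,3) at t=0.8800 ← occupied
  → r_2 = 0.8800
beam 3: φ=45°, α=60°
  dir = (cos 60°, sin 60°) = (0.5000, 0.8660); from cell (1,3)
  next x-line at t=1.7000, next y-line at t=0.2887; Δt_x=2.0000, Δt_y=1.1547
    y: enter (1,4) at t=0.2887
    y: enter (1,5) at t=1.4434 ← occupied
  → r_3 = 1.4434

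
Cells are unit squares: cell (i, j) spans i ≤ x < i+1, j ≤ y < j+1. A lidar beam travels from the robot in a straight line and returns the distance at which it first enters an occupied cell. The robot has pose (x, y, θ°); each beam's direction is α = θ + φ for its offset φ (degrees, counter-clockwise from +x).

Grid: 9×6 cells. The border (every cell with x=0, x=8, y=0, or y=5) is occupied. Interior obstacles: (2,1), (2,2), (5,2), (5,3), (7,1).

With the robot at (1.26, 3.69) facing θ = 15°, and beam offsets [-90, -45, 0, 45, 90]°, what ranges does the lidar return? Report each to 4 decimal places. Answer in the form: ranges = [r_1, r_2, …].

ranges = [2.7849, 1.3800, 5.0615, 1.5127, 1.0046]

beam 1: φ=-90°, α=285°
  direction (0.2588, -0.9659); cell (1,3); t to first gridline: x 2.8591, y 0.7143 (then +3.8637 / +1.0353)
    (1,2) via y @ 0.7143
    (1,1) via y @ 1.7496
    (1,0) via y @ 2.7849  # hit
  → r_1 = 2.7849
beam 2: φ=-45°, α=330°
  direction (0.8660, -0.5000); cell (1,3); t to first gridline: x 0.8545, y 1.3800 (then +1.1547 / +2.0000)
    (2,3) via x @ 0.8545
    (2,2) via y @ 1.3800  # hit
  → r_2 = 1.3800
beam 3: φ=0°, α=15°
  direction (0.9659, 0.2588); cell (1,3); t to first gridline: x 0.7661, y 1.1977 (then +1.0353 / +3.8637)
    (2,3) via x @ 0.7661
    (2,4) via y @ 1.1977
    (3,4) via x @ 1.8014
    (4,4) via x @ 2.8367
    (5,4) via x @ 3.8719
    (6,4) via x @ 4.9072
    (6,5) via y @ 5.0615  # hit
  → r_3 = 5.0615
beam 4: φ=45°, α=60°
  direction (0.5000, 0.8660); cell (1,3); t to first gridline: x 1.4800, y 0.3580 (then +2.0000 / +1.1547)
    (1,4) via y @ 0.3580
    (2,4) via x @ 1.4800
    (2,5) via y @ 1.5127  # hit
  → r_4 = 1.5127
beam 5: φ=90°, α=105°
  direction (-0.2588, 0.9659); cell (1,3); t to first gridline: x 1.0046, y 0.3209 (then +3.8637 / +1.0353)
    (1,4) via y @ 0.3209
    (0,4) via x @ 1.0046  # hit
  → r_5 = 1.0046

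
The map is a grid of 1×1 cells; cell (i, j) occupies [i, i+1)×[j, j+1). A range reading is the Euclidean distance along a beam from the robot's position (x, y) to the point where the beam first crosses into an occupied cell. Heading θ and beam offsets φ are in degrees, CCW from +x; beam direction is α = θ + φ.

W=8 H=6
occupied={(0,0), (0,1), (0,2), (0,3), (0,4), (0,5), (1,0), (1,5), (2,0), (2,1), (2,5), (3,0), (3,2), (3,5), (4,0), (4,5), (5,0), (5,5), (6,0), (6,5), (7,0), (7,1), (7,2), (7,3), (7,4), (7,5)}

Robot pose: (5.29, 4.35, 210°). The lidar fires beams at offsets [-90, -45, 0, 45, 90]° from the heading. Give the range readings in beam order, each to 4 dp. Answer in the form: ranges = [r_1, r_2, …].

beam 1: φ=-90°, α=120°
  cosα=-0.5000 sinα=0.8660 | (5,4) | tMaxX 0.5800 tMaxY 0.7506 | tΔX 2.0000 tΔY 1.1547
    t=0.5800 [x] (4,4)
    t=0.7506 [y] (4,5) — stop
  → r_1 = 0.7506
beam 2: φ=-45°, α=165°
  cosα=-0.9659 sinα=0.2588 | (5,4) | tMaxX 0.3002 tMaxY 2.5114 | tΔX 1.0353 tΔY 3.8637
    t=0.3002 [x] (4,4)
    t=1.3355 [x] (3,4)
    t=2.3708 [x] (2,4)
    t=2.5114 [y] (2,5) — stop
  → r_2 = 2.5114
beam 3: φ=0°, α=210°
  cosα=-0.8660 sinα=-0.5000 | (5,4) | tMaxX 0.3349 tMaxY 0.7000 | tΔX 1.1547 tΔY 2.0000
    t=0.3349 [x] (4,4)
    t=0.7000 [y] (4,3)
    t=1.4896 [x] (3,3)
    t=2.6443 [x] (2,3)
    t=2.7000 [y] (2,2)
    t=3.7990 [x] (1,2)
    t=4.7000 [y] (1,1)
    t=4.9537 [x] (0,1) — stop
  → r_3 = 4.9537
beam 4: φ=45°, α=255°
  cosα=-0.2588 sinα=-0.9659 | (5,4) | tMaxX 1.1205 tMaxY 0.3623 | tΔX 3.8637 tΔY 1.0353
    t=0.3623 [y] (5,3)
    t=1.1205 [x] (4,3)
    t=1.3976 [y] (4,2)
    t=2.4329 [y] (4,1)
    t=3.4682 [y] (4,0) — stop
  → r_4 = 3.4682
beam 5: φ=90°, α=300°
  cosα=0.5000 sinα=-0.8660 | (5,4) | tMaxX 1.4200 tMaxY 0.4041 | tΔX 2.0000 tΔY 1.1547
    t=0.4041 [y] (5,3)
    t=1.4200 [x] (6,3)
    t=1.5588 [y] (6,2)
    t=2.7135 [y] (6,1)
    t=3.4200 [x] (7,1) — stop
  → r_5 = 3.4200

ranges = [0.7506, 2.5114, 4.9537, 3.4682, 3.4200]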